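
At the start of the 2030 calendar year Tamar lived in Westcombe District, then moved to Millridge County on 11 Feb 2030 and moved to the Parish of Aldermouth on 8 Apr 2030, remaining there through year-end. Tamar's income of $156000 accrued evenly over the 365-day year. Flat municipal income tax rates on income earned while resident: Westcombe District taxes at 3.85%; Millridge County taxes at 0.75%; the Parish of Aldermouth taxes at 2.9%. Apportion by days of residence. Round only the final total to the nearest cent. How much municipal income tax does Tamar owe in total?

Westcombe District, 1 Jan – 10 Feb 2030: 41 days → $156000 × 3.85% × 41/365 = $674.6466
Millridge County, 11 Feb – 7 Apr 2030: 56 days → $156000 × 0.75% × 56/365 = $179.5068
The Parish of Aldermouth, 8 Apr – 31 Dec 2030: 268 days → $156000 × 2.9% × 268/365 = $3321.7315
Total = $4175.8849

$4175.88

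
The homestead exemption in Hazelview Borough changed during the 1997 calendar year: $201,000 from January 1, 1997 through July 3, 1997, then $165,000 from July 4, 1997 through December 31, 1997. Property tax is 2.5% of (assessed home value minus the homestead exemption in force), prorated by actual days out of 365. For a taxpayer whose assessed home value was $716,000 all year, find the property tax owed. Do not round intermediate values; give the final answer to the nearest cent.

$13,321.30

January 1 – July 3, 1997: 184 days, exemption $201,000 → ($716,000 − $201,000) × 2.5% × 184/365 = $6,490.4110
July 4 – December 31, 1997: 181 days, exemption $165,000 → ($716,000 − $165,000) × 2.5% × 181/365 = $6,830.8904
Total = $13,321.3014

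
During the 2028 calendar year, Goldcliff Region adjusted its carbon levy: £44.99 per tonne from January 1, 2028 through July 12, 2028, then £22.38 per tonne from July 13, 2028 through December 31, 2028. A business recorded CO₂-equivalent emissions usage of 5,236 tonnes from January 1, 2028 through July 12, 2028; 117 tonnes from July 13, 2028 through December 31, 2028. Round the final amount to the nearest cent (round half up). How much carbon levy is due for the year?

January 1 – July 12, 2028: 5,236 tonnes at £44.99/tonne → £235,567.64
July 13 – December 31, 2028: 117 tonnes at £22.38/tonne → £2,618.46

£238,186.10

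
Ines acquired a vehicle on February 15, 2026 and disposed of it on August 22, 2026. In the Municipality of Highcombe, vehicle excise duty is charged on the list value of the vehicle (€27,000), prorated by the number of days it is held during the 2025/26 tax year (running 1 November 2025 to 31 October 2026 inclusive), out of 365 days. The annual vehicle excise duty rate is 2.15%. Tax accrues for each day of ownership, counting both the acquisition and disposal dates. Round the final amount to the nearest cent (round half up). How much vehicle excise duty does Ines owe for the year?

€300.59

Days held (February 15 – August 22, 2026): 189 out of 365
Tax = €27,000 × 2.15% × 189/365 = €300.5877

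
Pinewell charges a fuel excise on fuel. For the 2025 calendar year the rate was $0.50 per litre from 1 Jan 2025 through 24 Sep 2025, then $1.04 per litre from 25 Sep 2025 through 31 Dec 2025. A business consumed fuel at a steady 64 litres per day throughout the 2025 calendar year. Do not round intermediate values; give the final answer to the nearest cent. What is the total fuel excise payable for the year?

1 Jan – 24 Sep 2025: 267 days × 64 litres/day = 17,088 litres at $0.50/litre → $8544.00
25 Sep – 31 Dec 2025: 98 days × 64 litres/day = 6,272 litres at $1.04/litre → $6522.88

$15066.88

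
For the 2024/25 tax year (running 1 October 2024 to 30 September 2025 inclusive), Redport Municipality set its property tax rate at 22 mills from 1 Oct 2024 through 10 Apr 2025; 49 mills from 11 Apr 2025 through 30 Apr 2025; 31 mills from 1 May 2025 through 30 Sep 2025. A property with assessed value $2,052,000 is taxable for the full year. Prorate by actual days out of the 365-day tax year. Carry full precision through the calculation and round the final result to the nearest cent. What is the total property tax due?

1 Oct 2024 – 10 Apr 2025: 192 days at 22 mills → $2,052,000 × 2.2% × 192/365 = $23,746.9808
11 Apr – 30 Apr 2025: 20 days at 49 mills → $2,052,000 × 4.9% × 20/365 = $5,509.4795
1 May – 30 Sep 2025: 153 days at 31 mills → $2,052,000 × 3.1% × 153/365 = $26,664.7562
Total = $55,921.2164

$55,921.22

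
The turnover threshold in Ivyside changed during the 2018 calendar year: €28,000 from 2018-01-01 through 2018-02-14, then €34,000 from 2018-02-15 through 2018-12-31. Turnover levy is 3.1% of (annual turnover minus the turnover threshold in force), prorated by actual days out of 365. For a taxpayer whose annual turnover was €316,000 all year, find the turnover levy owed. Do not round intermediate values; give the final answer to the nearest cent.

€8,764.93

2018-01-01 to 2018-02-14: 45 days, exemption €28,000 → (€316,000 − €28,000) × 3.1% × 45/365 = €1,100.7123
2018-02-15 to 2018-12-31: 320 days, exemption €34,000 → (€316,000 − €34,000) × 3.1% × 320/365 = €7,664.2192
Total = €8,764.9315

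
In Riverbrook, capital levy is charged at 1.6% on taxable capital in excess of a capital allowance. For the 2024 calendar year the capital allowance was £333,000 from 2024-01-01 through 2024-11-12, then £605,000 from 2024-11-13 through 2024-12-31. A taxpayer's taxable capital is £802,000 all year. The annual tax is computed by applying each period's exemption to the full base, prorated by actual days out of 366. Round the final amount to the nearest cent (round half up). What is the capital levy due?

2024-01-01 to 2024-11-12: 317 days, exemption £333,000 → (£802,000 − £333,000) × 1.6% × 317/366 = £6,499.3661
2024-11-13 to 2024-12-31: 49 days, exemption £605,000 → (£802,000 − £605,000) × 1.6% × 49/366 = £421.9891
Total = £6,921.3552

£6,921.36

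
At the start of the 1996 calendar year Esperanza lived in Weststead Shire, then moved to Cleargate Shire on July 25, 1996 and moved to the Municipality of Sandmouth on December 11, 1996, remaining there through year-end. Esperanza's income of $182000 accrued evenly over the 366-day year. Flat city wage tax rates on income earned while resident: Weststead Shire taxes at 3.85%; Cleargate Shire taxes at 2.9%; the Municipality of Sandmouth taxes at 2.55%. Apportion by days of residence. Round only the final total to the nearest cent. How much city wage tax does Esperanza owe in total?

Weststead Shire, January 1 – July 24, 1996: 206 days → $182000 × 3.85% × 206/366 = $3943.8306
Cleargate Shire, July 25 – December 10, 1996: 139 days → $182000 × 2.9% × 139/366 = $2004.4863
The Municipality of Sandmouth, December 11 – December 31, 1996: 21 days → $182000 × 2.55% × 21/366 = $266.2869
Total = $6214.6038

$6214.60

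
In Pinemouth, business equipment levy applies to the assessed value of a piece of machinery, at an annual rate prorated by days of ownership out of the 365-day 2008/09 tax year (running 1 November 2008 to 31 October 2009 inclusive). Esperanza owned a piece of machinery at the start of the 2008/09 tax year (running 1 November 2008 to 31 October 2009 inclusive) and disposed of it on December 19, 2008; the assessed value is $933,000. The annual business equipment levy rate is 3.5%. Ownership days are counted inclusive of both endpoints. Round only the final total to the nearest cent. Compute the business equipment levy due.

$4,383.82

Days held (November 1 – December 19, 2008): 49 out of 365
Tax = $933,000 × 3.5% × 49/365 = $4,383.8219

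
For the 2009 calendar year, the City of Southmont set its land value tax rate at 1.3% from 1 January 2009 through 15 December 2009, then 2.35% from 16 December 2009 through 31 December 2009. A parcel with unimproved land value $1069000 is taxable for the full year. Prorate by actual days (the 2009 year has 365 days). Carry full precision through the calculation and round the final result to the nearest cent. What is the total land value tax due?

$14389.03

1 January – 15 December 2009: 349 days at 1.3% → $1069000 × 1.3% × 349/365 = $13287.8164
16 December – 31 December 2009: 16 days at 2.35% → $1069000 × 2.35% × 16/365 = $1101.2164
Total = $14389.0329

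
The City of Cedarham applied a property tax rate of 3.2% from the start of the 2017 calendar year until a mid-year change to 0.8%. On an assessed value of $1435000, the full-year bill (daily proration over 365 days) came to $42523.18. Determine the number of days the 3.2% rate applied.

329 days

Let d = days at the first rate; then 365 − d days at the second rate.
$1435000 × [3.2%·d + 0.8%·(365−d)] / 365 = $42523.18
Solving gives d = 329, so the new rate took effect on November 26, 2017.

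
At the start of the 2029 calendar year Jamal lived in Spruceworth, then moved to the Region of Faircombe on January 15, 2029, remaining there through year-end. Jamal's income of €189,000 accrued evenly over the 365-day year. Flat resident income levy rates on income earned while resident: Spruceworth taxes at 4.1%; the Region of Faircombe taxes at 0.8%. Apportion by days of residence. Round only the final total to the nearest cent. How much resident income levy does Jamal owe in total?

Spruceworth, January 1 – January 14, 2029: 14 days → €189,000 × 4.1% × 14/365 = €297.2219
The Region of Faircombe, January 15 – December 31, 2029: 351 days → €189,000 × 0.8% × 351/365 = €1,454.0055
Total = €1,751.2274

€1,751.23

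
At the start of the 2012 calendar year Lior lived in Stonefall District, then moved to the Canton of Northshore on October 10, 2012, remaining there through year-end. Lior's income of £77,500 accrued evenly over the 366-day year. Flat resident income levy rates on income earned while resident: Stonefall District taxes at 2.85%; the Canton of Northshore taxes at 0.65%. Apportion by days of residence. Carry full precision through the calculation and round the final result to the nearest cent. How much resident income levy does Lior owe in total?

£1,822.10

Stonefall District, January 1 – October 9, 2012: 283 days → £77,500 × 2.85% × 283/366 = £1,707.8586
The Canton of Northshore, October 10 – December 31, 2012: 83 days → £77,500 × 0.65% × 83/366 = £114.2384
Total = £1,822.0970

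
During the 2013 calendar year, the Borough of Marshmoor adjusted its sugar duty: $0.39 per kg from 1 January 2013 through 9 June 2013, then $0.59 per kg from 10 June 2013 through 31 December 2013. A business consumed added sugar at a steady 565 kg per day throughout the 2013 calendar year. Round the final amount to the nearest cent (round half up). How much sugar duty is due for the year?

$103592.75

1 January – 9 June 2013: 160 days × 565 kg/day = 90,400 kg at $0.39/kg → $35256.00
10 June – 31 December 2013: 205 days × 565 kg/day = 115,825 kg at $0.59/kg → $68336.75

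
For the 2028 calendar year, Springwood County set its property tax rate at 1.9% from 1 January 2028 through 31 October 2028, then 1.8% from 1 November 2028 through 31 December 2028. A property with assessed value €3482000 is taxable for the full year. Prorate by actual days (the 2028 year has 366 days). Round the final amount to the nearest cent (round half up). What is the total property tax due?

€65577.67

1 January – 31 October 2028: 305 days at 1.9% → €3482000 × 1.9% × 305/366 = €55131.6667
1 November – 31 December 2028: 61 days at 1.8% → €3482000 × 1.8% × 61/366 = €10446.0000
Total = €65577.6667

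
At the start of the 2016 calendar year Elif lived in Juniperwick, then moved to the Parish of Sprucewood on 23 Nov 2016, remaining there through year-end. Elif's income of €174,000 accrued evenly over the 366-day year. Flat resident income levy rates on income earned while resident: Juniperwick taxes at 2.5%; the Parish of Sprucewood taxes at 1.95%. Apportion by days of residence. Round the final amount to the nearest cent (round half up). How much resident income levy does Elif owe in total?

Juniperwick, 1 Jan – 22 Nov 2016: 327 days → €174,000 × 2.5% × 327/366 = €3,886.4754
The Parish of Sprucewood, 23 Nov – 31 Dec 2016: 39 days → €174,000 × 1.95% × 39/366 = €361.5492
Total = €4,248.0246

€4,248.02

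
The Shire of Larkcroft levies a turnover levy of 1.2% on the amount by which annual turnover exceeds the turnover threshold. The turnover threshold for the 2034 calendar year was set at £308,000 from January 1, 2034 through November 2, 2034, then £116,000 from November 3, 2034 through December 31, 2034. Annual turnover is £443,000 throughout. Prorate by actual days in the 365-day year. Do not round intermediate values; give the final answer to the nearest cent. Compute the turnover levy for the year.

£1,992.43

January 1 – November 2, 2034: 306 days, exemption £308,000 → (£443,000 − £308,000) × 1.2% × 306/365 = £1,358.1370
November 3 – December 31, 2034: 59 days, exemption £116,000 → (£443,000 − £116,000) × 1.2% × 59/365 = £634.2904
Total = £1,992.4274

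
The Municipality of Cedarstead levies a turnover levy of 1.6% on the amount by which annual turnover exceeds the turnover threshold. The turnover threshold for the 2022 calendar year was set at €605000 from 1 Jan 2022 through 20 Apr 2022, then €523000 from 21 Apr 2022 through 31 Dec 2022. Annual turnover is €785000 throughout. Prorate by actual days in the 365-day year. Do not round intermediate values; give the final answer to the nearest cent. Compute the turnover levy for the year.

1 Jan – 20 Apr 2022: 110 days, exemption €605000 → (€785000 − €605000) × 1.6% × 110/365 = €867.9452
21 Apr – 31 Dec 2022: 255 days, exemption €523000 → (€785000 − €523000) × 1.6% × 255/365 = €2928.6575
Total = €3796.6027

€3796.60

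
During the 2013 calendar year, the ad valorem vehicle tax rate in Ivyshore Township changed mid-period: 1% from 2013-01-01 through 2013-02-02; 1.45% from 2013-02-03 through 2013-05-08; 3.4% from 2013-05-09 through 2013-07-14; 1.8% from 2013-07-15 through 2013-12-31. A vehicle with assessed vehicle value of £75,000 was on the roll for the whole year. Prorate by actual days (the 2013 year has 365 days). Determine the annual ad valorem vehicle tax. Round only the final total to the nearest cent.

£1,447.71

2013-01-01 to 2013-02-02: 33 days at 1% → £75,000 × 1% × 33/365 = £67.8082
2013-02-03 to 2013-05-08: 95 days at 1.45% → £75,000 × 1.45% × 95/365 = £283.0479
2013-05-09 to 2013-07-14: 67 days at 3.4% → £75,000 × 3.4% × 67/365 = £468.0822
2013-07-15 to 2013-12-31: 170 days at 1.8% → £75,000 × 1.8% × 170/365 = £628.7671
Total = £1,447.7055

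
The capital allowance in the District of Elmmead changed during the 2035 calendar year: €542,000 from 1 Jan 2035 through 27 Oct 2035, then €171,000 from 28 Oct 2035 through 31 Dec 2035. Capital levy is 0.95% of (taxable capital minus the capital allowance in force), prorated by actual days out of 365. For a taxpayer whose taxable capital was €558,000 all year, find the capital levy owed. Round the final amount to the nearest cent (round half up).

1 Jan – 27 Oct 2035: 300 days, exemption €542,000 → (€558,000 − €542,000) × 0.95% × 300/365 = €124.9315
28 Oct – 31 Dec 2035: 65 days, exemption €171,000 → (€558,000 − €171,000) × 0.95% × 65/365 = €654.7192
Total = €779.6507

€779.65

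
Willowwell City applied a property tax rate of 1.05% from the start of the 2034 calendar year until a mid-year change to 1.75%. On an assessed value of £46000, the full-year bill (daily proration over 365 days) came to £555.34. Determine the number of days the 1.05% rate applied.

283 days

Let d = days at the first rate; then 365 − d days at the second rate.
£46000 × [1.05%·d + 1.75%·(365−d)] / 365 = £555.34
Solving gives d = 283, so the new rate took effect on 11 October 2034.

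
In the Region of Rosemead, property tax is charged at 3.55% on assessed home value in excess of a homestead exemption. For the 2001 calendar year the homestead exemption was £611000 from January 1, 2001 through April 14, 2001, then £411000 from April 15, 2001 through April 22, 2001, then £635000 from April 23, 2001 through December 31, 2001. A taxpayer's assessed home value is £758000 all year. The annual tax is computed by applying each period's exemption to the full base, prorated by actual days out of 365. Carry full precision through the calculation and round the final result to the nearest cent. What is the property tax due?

£4783.55

January 1 – April 14, 2001: 104 days, exemption £611000 → (£758000 − £611000) × 3.55% × 104/365 = £1486.9151
April 15 – April 22, 2001: 8 days, exemption £411000 → (£758000 − £411000) × 3.55% × 8/365 = £269.9945
April 23 – December 31, 2001: 253 days, exemption £635000 → (£758000 − £635000) × 3.55% × 253/365 = £3026.6425
Total = £4783.5521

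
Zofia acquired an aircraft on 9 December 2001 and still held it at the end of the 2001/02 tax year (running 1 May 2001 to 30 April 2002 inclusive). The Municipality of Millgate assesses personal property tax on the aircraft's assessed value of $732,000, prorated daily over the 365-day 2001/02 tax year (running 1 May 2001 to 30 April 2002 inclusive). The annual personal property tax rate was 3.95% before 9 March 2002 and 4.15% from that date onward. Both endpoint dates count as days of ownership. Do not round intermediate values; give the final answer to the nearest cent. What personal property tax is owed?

9 December 2001 – 8 March 2002: 90 days at 3.95% → $732,000 × 3.95% × 90/365 = $7,129.4795
9 March – 30 April 2002: 53 days at 4.15% → $732,000 × 4.15% × 53/365 = $4,411.0521
Total = $11,540.5315

$11,540.53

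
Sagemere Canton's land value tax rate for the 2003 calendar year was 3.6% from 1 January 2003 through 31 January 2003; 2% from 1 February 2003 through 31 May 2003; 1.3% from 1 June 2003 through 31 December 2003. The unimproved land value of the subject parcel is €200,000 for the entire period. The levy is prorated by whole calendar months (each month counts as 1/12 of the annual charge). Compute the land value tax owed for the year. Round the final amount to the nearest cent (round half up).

€3,450.00

1 January – 31 January 2003: 1 month at 3.6% → €200,000 × 3.6% × 1/12 = €600.0000
1 February – 31 May 2003: 4 months at 2% → €200,000 × 2% × 4/12 = €1,333.3333
1 June – 31 December 2003: 7 months at 1.3% → €200,000 × 1.3% × 7/12 = €1,516.6667
Total = €3,450.0000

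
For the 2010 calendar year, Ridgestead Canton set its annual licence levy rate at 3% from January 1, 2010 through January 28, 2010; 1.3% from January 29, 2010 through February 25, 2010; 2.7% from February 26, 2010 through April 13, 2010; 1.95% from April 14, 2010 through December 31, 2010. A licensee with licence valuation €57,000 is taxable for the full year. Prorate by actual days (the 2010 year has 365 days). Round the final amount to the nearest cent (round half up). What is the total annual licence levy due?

January 1 – January 28, 2010: 28 days at 3% → €57,000 × 3% × 28/365 = €131.1781
January 29 – February 25, 2010: 28 days at 1.3% → €57,000 × 1.3% × 28/365 = €56.8438
February 26 – April 13, 2010: 47 days at 2.7% → €57,000 × 2.7% × 47/365 = €198.1726
April 14 – December 31, 2010: 262 days at 1.95% → €57,000 × 1.95% × 262/365 = €797.8438
Total = €1,184.0384

€1,184.04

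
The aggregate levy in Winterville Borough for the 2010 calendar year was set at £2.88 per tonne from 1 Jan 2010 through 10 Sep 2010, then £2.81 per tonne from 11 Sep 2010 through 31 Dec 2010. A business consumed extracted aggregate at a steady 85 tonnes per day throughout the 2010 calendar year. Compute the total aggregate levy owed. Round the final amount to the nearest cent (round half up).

£88,685.60

1 Jan – 10 Sep 2010: 253 days × 85 tonnes/day = 21,505 tonnes at £2.88/tonne → £61,934.40
11 Sep – 31 Dec 2010: 112 days × 85 tonnes/day = 9,520 tonnes at £2.81/tonne → £26,751.20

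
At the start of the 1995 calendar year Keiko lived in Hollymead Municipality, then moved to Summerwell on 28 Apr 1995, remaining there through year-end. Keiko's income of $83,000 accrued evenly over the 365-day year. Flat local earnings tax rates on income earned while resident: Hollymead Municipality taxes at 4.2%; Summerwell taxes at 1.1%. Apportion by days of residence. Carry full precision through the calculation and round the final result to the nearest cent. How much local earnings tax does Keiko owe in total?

$1,737.77

Hollymead Municipality, 1 Jan – 27 Apr 1995: 117 days → $83,000 × 4.2% × 117/365 = $1,117.4301
Summerwell, 28 Apr – 31 Dec 1995: 248 days → $83,000 × 1.1% × 248/365 = $620.3397
Total = $1,737.7699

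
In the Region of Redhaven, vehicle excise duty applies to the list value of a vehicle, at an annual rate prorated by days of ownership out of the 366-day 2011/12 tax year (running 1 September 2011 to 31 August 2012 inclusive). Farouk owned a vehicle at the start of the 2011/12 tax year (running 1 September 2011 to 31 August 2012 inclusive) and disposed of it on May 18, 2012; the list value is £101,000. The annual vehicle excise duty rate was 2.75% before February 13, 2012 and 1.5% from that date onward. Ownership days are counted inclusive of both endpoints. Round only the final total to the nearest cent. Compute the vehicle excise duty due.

£1,649.53

September 1, 2011 – February 12, 2012: 165 days at 2.75% → £101,000 × 2.75% × 165/366 = £1,252.1516
February 13 – May 18, 2012: 96 days at 1.5% → £101,000 × 1.5% × 96/366 = £397.3770
Total = £1,649.5287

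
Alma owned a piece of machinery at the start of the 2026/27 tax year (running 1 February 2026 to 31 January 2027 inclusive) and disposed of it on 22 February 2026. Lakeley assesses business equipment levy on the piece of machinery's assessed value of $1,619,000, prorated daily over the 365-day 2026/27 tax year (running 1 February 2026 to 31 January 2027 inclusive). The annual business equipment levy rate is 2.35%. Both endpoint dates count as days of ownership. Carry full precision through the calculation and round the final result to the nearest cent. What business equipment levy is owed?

$2,293.21

Days held (1 February – 22 February 2026): 22 out of 365
Tax = $1,619,000 × 2.35% × 22/365 = $2,293.2137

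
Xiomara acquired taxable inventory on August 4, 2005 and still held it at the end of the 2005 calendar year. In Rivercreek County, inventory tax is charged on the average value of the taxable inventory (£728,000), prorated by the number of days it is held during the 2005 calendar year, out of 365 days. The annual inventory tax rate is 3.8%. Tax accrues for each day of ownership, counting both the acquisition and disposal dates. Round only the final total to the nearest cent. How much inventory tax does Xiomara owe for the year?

Days held (August 4 – December 31, 2005): 150 out of 365
Tax = £728,000 × 3.8% × 150/365 = £11,368.7671

£11,368.77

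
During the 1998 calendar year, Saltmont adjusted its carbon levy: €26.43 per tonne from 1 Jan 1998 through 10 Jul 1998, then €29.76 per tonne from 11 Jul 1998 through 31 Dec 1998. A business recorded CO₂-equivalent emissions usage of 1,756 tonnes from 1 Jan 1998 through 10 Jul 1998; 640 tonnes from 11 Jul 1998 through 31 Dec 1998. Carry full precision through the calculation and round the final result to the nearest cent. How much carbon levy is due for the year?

€65,457.48

1 Jan – 10 Jul 1998: 1,756 tonnes at €26.43/tonne → €46,411.08
11 Jul – 31 Dec 1998: 640 tonnes at €29.76/tonne → €19,046.40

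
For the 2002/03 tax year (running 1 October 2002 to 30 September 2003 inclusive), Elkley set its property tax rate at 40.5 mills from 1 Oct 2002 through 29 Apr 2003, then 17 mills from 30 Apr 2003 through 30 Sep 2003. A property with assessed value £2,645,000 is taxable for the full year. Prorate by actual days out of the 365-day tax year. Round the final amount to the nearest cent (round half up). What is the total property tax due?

£80,897.14

1 Oct 2002 – 29 Apr 2003: 211 days at 40.5 mills → £2,645,000 × 4.05% × 211/365 = £61,925.6096
30 Apr – 30 Sep 2003: 154 days at 17 mills → £2,645,000 × 1.7% × 154/365 = £18,971.5342
Total = £80,897.1438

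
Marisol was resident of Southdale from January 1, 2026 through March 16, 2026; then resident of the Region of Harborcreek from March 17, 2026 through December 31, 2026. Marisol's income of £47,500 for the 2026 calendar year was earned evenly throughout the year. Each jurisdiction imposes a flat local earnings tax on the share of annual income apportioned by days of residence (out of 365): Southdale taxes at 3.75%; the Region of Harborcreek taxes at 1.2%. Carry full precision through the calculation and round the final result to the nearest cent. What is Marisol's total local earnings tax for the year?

£818.89

Southdale, January 1 – March 16, 2026: 75 days → £47,500 × 3.75% × 75/365 = £366.0103
The Region of Harborcreek, March 17 – December 31, 2026: 290 days → £47,500 × 1.2% × 290/365 = £452.8767
Total = £818.8870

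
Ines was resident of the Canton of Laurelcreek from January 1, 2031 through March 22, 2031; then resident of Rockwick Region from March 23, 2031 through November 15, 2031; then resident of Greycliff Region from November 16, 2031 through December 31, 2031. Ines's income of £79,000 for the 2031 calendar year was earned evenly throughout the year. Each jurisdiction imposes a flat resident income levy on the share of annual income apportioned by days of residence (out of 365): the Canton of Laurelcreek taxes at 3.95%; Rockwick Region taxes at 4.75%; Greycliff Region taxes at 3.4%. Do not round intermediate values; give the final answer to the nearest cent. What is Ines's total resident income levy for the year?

The Canton of Laurelcreek, January 1 – March 22, 2031: 81 days → £79,000 × 3.95% × 81/365 = £692.4945
Rockwick Region, March 23 – November 15, 2031: 238 days → £79,000 × 4.75% × 238/365 = £2,446.8356
Greycliff Region, November 16 – December 31, 2031: 46 days → £79,000 × 3.4% × 46/365 = £338.5096
Total = £3,477.8397

£3,477.84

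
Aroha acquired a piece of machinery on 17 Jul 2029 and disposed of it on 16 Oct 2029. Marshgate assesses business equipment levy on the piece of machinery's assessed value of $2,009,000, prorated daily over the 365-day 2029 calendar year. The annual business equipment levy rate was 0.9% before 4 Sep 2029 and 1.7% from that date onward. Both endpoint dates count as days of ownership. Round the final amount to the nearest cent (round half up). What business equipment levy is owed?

$6,450.82

17 Jul – 3 Sep 2029: 49 days at 0.9% → $2,009,000 × 0.9% × 49/365 = $2,427.3123
4 Sep – 16 Oct 2029: 43 days at 1.7% → $2,009,000 × 1.7% × 43/365 = $4,023.5041
Total = $6,450.8164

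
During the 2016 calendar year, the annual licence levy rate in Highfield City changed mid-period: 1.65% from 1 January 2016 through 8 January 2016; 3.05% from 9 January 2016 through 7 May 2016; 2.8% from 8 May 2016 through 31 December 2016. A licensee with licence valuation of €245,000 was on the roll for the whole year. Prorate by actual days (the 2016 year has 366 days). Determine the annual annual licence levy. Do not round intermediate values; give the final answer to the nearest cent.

1 January – 8 January 2016: 8 days at 1.65% → €245,000 × 1.65% × 8/366 = €88.3607
9 January – 7 May 2016: 120 days at 3.05% → €245,000 × 3.05% × 120/366 = €2,450.0000
8 May – 31 December 2016: 238 days at 2.8% → €245,000 × 2.8% × 238/366 = €4,460.8743
Total = €6,999.2350

€6,999.23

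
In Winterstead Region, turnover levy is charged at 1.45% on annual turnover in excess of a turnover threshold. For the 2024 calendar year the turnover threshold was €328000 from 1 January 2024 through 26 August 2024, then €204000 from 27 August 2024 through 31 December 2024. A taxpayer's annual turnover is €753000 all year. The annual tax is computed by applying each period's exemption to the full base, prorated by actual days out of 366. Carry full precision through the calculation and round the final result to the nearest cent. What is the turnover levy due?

€6786.40

1 January – 26 August 2024: 239 days, exemption €328000 → (€753000 − €328000) × 1.45% × 239/366 = €4024.1462
27 August – 31 December 2024: 127 days, exemption €204000 → (€753000 − €204000) × 1.45% × 127/366 = €2762.2500
Total = €6786.3962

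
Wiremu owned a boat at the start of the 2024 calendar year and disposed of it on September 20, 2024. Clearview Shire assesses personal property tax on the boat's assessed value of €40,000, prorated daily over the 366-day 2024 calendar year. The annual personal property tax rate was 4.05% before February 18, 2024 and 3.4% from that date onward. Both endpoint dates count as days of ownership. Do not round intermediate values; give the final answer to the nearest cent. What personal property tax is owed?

January 1 – February 17, 2024: 48 days at 4.05% → €40,000 × 4.05% × 48/366 = €212.4590
February 18 – September 20, 2024: 216 days at 3.4% → €40,000 × 3.4% × 216/366 = €802.6230
Total = €1,015.0820

€1,015.08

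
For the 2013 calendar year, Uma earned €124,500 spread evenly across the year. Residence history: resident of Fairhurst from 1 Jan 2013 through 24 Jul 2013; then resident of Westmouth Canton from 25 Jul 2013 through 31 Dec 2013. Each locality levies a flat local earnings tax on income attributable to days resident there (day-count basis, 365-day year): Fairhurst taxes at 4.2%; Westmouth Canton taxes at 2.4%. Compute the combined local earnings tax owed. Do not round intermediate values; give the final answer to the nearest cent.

Fairhurst, 1 Jan – 24 Jul 2013: 205 days → €124,500 × 4.2% × 205/365 = €2,936.8356
Westmouth Canton, 25 Jul – 31 Dec 2013: 160 days → €124,500 × 2.4% × 160/365 = €1,309.8082
Total = €4,246.6438

€4,246.64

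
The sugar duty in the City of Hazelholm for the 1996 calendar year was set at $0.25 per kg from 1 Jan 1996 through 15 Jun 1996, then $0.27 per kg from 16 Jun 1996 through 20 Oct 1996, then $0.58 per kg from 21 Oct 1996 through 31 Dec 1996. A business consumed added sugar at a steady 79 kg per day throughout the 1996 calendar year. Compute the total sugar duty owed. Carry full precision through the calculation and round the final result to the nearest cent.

1 Jan – 15 Jun 1996: 167 days × 79 kg/day = 13,193 kg at $0.25/kg → $3298.25
16 Jun – 20 Oct 1996: 127 days × 79 kg/day = 10,033 kg at $0.27/kg → $2708.91
21 Oct – 31 Dec 1996: 72 days × 79 kg/day = 5,688 kg at $0.58/kg → $3299.04

$9306.20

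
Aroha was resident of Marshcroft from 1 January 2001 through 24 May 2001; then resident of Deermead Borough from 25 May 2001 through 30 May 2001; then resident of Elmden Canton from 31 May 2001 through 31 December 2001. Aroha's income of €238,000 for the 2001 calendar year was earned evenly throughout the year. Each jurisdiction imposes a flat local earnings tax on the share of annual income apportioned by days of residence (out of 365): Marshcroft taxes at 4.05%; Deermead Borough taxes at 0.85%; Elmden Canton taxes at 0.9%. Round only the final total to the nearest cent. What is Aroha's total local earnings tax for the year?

Marshcroft, 1 January – 24 May 2001: 144 days → €238,000 × 4.05% × 144/365 = €3,802.7836
Deermead Borough, 25 May – 30 May 2001: 6 days → €238,000 × 0.85% × 6/365 = €33.2548
Elmden Canton, 31 May – 31 December 2001: 215 days → €238,000 × 0.9% × 215/365 = €1,261.7260
Total = €5,097.7644

€5,097.76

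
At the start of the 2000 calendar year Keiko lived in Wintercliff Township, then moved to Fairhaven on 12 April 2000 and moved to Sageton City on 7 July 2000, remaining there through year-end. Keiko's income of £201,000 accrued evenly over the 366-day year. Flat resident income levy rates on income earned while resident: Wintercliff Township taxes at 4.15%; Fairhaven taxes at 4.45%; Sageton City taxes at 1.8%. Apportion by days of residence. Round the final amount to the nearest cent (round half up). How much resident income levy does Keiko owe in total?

£6,185.97

Wintercliff Township, 1 January – 11 April 2000: 102 days → £201,000 × 4.15% × 102/366 = £2,324.6803
Fairhaven, 12 April – 6 July 2000: 86 days → £201,000 × 4.45% × 86/366 = £2,101.7131
Sageton City, 7 July – 31 December 2000: 178 days → £201,000 × 1.8% × 178/366 = £1,759.5738
Total = £6,185.9672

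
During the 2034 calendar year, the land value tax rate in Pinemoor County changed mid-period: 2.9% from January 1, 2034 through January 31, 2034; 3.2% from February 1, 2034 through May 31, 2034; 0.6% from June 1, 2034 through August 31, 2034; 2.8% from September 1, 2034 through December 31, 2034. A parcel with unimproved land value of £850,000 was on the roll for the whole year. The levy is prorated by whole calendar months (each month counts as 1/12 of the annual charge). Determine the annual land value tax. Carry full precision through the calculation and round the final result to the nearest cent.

January 1 – January 31, 2034: 1 month at 2.9% → £850,000 × 2.9% × 1/12 = £2,054.1667
February 1 – May 31, 2034: 4 months at 3.2% → £850,000 × 3.2% × 4/12 = £9,066.6667
June 1 – August 31, 2034: 3 months at 0.6% → £850,000 × 0.6% × 3/12 = £1,275.0000
September 1 – December 31, 2034: 4 months at 2.8% → £850,000 × 2.8% × 4/12 = £7,933.3333
Total = £20,329.1667

£20,329.17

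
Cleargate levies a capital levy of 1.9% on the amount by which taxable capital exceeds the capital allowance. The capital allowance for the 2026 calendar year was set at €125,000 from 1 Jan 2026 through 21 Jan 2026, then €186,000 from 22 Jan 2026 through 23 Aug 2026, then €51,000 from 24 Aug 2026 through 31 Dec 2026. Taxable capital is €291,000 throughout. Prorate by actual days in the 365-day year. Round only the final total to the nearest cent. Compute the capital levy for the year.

€2,975.24

1 Jan – 21 Jan 2026: 21 days, exemption €125,000 → (€291,000 − €125,000) × 1.9% × 21/365 = €181.4630
22 Jan – 23 Aug 2026: 214 days, exemption €186,000 → (€291,000 − €186,000) × 1.9% × 214/365 = €1,169.6712
24 Aug – 31 Dec 2026: 130 days, exemption €51,000 → (€291,000 − €51,000) × 1.9% × 130/365 = €1,624.1096
Total = €2,975.2438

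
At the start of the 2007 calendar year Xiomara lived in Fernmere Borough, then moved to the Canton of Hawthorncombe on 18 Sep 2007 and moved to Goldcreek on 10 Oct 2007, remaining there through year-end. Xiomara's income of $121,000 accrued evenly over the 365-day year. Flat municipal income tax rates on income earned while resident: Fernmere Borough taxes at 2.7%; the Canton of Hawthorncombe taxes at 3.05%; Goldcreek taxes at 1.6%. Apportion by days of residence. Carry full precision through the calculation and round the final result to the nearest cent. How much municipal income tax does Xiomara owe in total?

$2,989.86

Fernmere Borough, 1 Jan – 17 Sep 2007: 260 days → $121,000 × 2.7% × 260/365 = $2,327.1781
The Canton of Hawthorncombe, 18 Sep – 9 Oct 2007: 22 days → $121,000 × 3.05% × 22/365 = $222.4411
Goldcreek, 10 Oct – 31 Dec 2007: 83 days → $121,000 × 1.6% × 83/365 = $440.2411
Total = $2,989.8603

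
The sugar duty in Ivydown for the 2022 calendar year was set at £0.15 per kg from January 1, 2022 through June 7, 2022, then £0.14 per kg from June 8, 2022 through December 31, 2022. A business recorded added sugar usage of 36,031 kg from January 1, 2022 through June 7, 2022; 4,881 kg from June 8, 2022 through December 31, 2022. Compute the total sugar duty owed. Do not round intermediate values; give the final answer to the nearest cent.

January 1 – June 7, 2022: 36,031 kg at £0.15/kg → £5404.65
June 8 – December 31, 2022: 4,881 kg at £0.14/kg → £683.34

£6087.99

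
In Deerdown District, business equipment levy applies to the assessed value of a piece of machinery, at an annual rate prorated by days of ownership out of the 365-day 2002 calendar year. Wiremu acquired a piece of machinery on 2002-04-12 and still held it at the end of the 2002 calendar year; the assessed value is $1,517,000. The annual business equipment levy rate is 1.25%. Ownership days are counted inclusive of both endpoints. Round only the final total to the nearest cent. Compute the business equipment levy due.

$13,715.34

Days held (2002-04-12 to 2002-12-31): 264 out of 365
Tax = $1,517,000 × 1.25% × 264/365 = $13,715.3425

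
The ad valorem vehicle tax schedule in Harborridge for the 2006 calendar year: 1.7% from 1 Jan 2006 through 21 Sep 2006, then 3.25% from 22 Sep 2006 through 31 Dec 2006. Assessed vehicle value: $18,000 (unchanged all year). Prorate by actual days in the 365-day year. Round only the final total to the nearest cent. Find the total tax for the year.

1 Jan – 21 Sep 2006: 264 days at 1.7% → $18,000 × 1.7% × 264/365 = $221.3260
22 Sep – 31 Dec 2006: 101 days at 3.25% → $18,000 × 3.25% × 101/365 = $161.8767
Total = $383.2027

$383.20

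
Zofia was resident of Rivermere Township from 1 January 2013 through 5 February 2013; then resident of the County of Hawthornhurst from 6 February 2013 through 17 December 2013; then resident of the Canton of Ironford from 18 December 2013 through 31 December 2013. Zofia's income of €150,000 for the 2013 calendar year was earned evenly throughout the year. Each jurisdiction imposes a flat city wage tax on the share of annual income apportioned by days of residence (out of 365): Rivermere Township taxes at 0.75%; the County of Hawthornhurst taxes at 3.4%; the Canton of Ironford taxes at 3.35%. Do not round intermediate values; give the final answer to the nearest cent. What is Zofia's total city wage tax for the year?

€4,705.07

Rivermere Township, 1 January – 5 February 2013: 36 days → €150,000 × 0.75% × 36/365 = €110.9589
The County of Hawthornhurst, 6 February – 17 December 2013: 315 days → €150,000 × 3.4% × 315/365 = €4,401.3699
The Canton of Ironford, 18 December – 31 December 2013: 14 days → €150,000 × 3.35% × 14/365 = €192.7397
Total = €4,705.0685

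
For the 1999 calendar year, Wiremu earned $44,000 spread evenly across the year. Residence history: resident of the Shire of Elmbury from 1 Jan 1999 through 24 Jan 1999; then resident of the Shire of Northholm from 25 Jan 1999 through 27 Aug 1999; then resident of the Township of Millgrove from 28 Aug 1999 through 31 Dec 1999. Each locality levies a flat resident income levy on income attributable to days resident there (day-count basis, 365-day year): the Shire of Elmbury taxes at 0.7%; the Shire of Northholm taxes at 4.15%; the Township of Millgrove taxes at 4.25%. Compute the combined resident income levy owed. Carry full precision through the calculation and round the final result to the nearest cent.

The Shire of Elmbury, 1 Jan – 24 Jan 1999: 24 days → $44,000 × 0.7% × 24/365 = $20.2521
The Shire of Northholm, 25 Jan – 27 Aug 1999: 215 days → $44,000 × 4.15% × 215/365 = $1,075.5890
The Township of Millgrove, 28 Aug – 31 Dec 1999: 126 days → $44,000 × 4.25% × 126/365 = $645.5342
Total = $1,741.3753

$1,741.38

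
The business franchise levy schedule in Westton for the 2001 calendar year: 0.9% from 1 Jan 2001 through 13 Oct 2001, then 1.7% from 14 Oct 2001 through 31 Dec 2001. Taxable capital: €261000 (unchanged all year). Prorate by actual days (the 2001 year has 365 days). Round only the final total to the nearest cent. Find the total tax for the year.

1 Jan – 13 Oct 2001: 286 days at 0.9% → €261000 × 0.9% × 286/365 = €1840.5863
14 Oct – 31 Dec 2001: 79 days at 1.7% → €261000 × 1.7% × 79/365 = €960.3370
Total = €2800.9233

€2800.92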